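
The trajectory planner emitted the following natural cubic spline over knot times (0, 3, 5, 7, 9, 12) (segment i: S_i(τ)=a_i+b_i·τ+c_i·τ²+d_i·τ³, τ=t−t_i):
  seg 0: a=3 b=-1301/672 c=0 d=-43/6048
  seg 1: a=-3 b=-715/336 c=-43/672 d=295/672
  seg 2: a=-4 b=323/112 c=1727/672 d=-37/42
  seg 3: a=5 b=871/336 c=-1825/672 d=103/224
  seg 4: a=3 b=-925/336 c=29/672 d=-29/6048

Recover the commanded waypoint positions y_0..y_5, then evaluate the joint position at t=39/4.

y_0 = S_0(0) = a_0 = 3
y_1 = S_1(0) = a_1 = -3
y_2 = S_2(0) = a_2 = -4
y_3 = S_3(0) = a_3 = 5
y_4 = S_4(0) = a_4 = 3
y_5 = S_4(3) = -5
t_q=39/4 is in segment 4 (τ=3/4); S_4(τ)=1961/2048

y_0=3 y_1=-3 y_2=-4 y_3=5 y_4=3 y_5=-5
S(39/4) = 1961/2048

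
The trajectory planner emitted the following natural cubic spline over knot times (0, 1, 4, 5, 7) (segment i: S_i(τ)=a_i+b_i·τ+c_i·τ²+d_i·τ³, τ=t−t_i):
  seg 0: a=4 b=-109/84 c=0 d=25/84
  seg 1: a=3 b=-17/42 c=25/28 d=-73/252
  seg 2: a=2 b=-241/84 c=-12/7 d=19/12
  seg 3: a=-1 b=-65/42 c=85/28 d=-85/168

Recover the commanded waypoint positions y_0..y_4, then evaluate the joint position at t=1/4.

y_0=4 y_1=3 y_2=2 y_3=-1 y_4=4
S(1/4) = 6595/1792

y_0 = S_0(0) = a_0 = 4
y_1 = S_1(0) = a_1 = 3
y_2 = S_2(0) = a_2 = 2
y_3 = S_3(0) = a_3 = -1
y_4 = S_3(2) = 4
t_q=1/4 is in segment 0 (τ=1/4); S_0(τ)=6595/1792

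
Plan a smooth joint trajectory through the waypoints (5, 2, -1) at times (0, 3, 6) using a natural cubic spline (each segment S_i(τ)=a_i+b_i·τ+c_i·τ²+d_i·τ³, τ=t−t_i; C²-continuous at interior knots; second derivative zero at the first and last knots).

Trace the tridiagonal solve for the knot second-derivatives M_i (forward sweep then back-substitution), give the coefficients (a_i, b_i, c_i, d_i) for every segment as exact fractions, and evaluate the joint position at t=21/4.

  seg 0: a=5 b=-1 c=0 d=0
  seg 1: a=2 b=-1 c=0 d=0
S(21/4) = -1/4

Δ: Δ0=-1, Δ1=-1
row 1: diag=12, rhs=0; c'=1/4, d'=0
back: M1=0
M: M0=0, M1=0, M2=0
seg 0: a=5, c=M0/2=0, d=(M1−M0)/(6·3)=0, b=Δ0−h0·(2M0+M1)/6=-1
seg 1: a=2, c=M1/2=0, d=(M2−M1)/(6·3)=0, b=Δ1−h1·(2M1+M2)/6=-1
t_q=21/4 → seg 1, τ=9/4; S=2+-1·τ+0·τ²+0·τ³=-1/4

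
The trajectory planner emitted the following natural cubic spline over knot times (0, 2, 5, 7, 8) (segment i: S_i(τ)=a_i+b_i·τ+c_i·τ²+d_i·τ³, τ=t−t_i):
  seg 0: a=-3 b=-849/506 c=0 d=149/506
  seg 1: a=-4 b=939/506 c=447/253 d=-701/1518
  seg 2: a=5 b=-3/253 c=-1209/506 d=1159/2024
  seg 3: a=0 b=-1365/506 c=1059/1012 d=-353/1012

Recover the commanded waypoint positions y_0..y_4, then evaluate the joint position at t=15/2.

y_0=-3 y_1=-4 y_2=5 y_3=0 y_4=-2
S(15/2) = -9155/8096

y_0 = S_0(0) = a_0 = -3
y_1 = S_1(0) = a_1 = -4
y_2 = S_2(0) = a_2 = 5
y_3 = S_3(0) = a_3 = 0
y_4 = S_3(1) = -2
t_q=15/2 is in segment 3 (τ=1/2); S_3(τ)=-9155/8096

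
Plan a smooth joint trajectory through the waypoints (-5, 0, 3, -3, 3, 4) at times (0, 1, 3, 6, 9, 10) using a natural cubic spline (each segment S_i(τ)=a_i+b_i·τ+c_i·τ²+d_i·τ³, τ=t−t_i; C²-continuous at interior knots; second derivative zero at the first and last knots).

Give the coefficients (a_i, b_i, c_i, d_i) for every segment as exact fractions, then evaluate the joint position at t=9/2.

  seg 0: a=-5 b=4029/740 c=0 d=-329/740
  seg 1: a=0 b=1521/370 c=-987/740 d=21/1480
  seg 2: a=3 b=-39/37 c=-231/185 d=14/45
  seg 3: a=-3 b=-27/185 c=287/185 d=-464/1665
  seg 4: a=3 b=303/185 c=-177/185 d=59/185
S(9/2) = -63/185

Δ: Δ0=5, Δ1=3/2, Δ2=-2, Δ3=2, Δ4=1
row 1: diag=6, rhs=-21; c'=1/3, d'=-7/2
row 2: denom=10−2·1/3=28/3; d'=(-21−2·-7/2)/(28/3)=-3/2
row 3: denom=12−3·9/28=309/28; d'=(24−3·-3/2)/(309/28)=266/103
row 4: denom=8−3·28/103=740/103; d'=(-6−3·266/103)/(740/103)=-354/185
back: M4=-354/185
back: M3=266/103−28/103·-354/185=574/185
back: M2=-3/2−9/28·574/185=-462/185
back: M1=-7/2−1/3·-462/185=-987/370
M: M0=0, M1=-987/370, M2=-462/185, M3=574/185, M4=-354/185, M5=0
seg 0: a=-5, c=M0/2=0, d=(M1−M0)/(6·1)=-329/740, b=Δ0−h0·(2M0+M1)/6=4029/740
seg 1: a=0, c=M1/2=-987/740, d=(M2−M1)/(6·2)=21/1480, b=Δ1−h1·(2M1+M2)/6=1521/370
seg 2: a=3, c=M2/2=-231/185, d=(M3−M2)/(6·3)=14/45, b=Δ2−h2·(2M2+M3)/6=-39/37
seg 3: a=-3, c=M3/2=287/185, d=(M4−M3)/(6·3)=-464/1665, b=Δ3−h3·(2M3+M4)/6=-27/185
seg 4: a=3, c=M4/2=-177/185, d=(M5−M4)/(6·1)=59/185, b=Δ4−h4·(2M4+M5)/6=303/185
t_q=9/2 → seg 2, τ=3/2; S=3+-39/37·τ+-231/185·τ²+14/45·τ³=-63/185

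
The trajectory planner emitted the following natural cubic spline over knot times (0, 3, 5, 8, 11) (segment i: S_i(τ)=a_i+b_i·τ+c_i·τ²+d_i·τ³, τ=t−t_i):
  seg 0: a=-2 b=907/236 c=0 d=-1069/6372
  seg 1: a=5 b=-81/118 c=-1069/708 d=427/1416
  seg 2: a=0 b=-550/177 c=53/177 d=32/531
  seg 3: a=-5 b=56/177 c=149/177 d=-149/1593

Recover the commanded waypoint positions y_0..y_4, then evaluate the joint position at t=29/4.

y_0 = S_0(0) = a_0 = -2
y_1 = S_1(0) = a_1 = 5
y_2 = S_2(0) = a_2 = 0
y_3 = S_3(0) = a_3 = -5
y_4 = S_3(3) = 1
t_q=29/4 is in segment 2 (τ=9/4); S_2(τ)=-4521/944

y_0=-2 y_1=5 y_2=0 y_3=-5 y_4=1
S(29/4) = -4521/944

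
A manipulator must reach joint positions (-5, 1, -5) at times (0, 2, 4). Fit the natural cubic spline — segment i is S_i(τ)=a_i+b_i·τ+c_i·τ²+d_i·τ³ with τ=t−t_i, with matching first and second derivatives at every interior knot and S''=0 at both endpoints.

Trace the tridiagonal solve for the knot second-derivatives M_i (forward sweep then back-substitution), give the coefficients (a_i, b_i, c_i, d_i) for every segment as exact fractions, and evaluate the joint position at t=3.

  seg 0: a=-5 b=9/2 c=0 d=-3/8
  seg 1: a=1 b=0 c=-9/4 d=3/8
S(3) = -7/8

Δ: Δ0=3, Δ1=-3
row 1: diag=8, rhs=-36; c'=1/4, d'=-9/2
back: M1=-9/2
M: M0=0, M1=-9/2, M2=0
seg 0: a=-5, c=M0/2=0, d=(M1−M0)/(6·2)=-3/8, b=Δ0−h0·(2M0+M1)/6=9/2
seg 1: a=1, c=M1/2=-9/4, d=(M2−M1)/(6·2)=3/8, b=Δ1−h1·(2M1+M2)/6=0
t_q=3 → seg 1, τ=1; S=1+0·τ+-9/4·τ²+3/8·τ³=-7/8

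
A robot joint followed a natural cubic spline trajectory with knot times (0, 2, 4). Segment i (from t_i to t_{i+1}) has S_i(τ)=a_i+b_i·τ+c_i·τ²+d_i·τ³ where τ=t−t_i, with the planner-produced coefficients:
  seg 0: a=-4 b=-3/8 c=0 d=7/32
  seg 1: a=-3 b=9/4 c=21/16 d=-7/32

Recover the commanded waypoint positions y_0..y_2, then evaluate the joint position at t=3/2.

y_0 = S_0(0) = a_0 = -4
y_1 = S_1(0) = a_1 = -3
y_2 = S_1(2) = 5
t_q=3/2 is in segment 0 (τ=3/2); S_0(τ)=-979/256

y_0=-4 y_1=-3 y_2=5
S(3/2) = -979/256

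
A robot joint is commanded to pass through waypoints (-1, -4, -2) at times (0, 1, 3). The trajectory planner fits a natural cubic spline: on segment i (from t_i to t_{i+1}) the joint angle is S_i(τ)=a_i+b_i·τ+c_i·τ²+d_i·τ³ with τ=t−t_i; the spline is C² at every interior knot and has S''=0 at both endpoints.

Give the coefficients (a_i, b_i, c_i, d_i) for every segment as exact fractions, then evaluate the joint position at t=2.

Δ: Δ0=-3, Δ1=1
row 1: diag=6, rhs=24; c'=1/3, d'=4
back: M1=4
M: M0=0, M1=4, M2=0
seg 0: a=-1, c=M0/2=0, d=(M1−M0)/(6·1)=2/3, b=Δ0−h0·(2M0+M1)/6=-11/3
seg 1: a=-4, c=M1/2=2, d=(M2−M1)/(6·2)=-1/3, b=Δ1−h1·(2M1+M2)/6=-5/3
t_q=2 → seg 1, τ=1; S=-4+-5/3·τ+2·τ²+-1/3·τ³=-4

  seg 0: a=-1 b=-11/3 c=0 d=2/3
  seg 1: a=-4 b=-5/3 c=2 d=-1/3
S(2) = -4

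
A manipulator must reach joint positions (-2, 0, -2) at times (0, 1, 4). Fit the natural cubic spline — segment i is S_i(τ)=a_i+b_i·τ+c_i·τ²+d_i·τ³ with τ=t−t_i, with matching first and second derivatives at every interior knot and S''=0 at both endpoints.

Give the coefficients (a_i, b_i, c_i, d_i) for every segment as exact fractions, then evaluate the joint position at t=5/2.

Δ: Δ0=2, Δ1=-2/3
row 1: diag=8, rhs=-16; c'=3/8, d'=-2
back: M1=-2
M: M0=0, M1=-2, M2=0
seg 0: a=-2, c=M0/2=0, d=(M1−M0)/(6·1)=-1/3, b=Δ0−h0·(2M0+M1)/6=7/3
seg 1: a=0, c=M1/2=-1, d=(M2−M1)/(6·3)=1/9, b=Δ1−h1·(2M1+M2)/6=4/3
t_q=5/2 → seg 1, τ=3/2; S=0+4/3·τ+-1·τ²+1/9·τ³=1/8

  seg 0: a=-2 b=7/3 c=0 d=-1/3
  seg 1: a=0 b=4/3 c=-1 d=1/9
S(5/2) = 1/8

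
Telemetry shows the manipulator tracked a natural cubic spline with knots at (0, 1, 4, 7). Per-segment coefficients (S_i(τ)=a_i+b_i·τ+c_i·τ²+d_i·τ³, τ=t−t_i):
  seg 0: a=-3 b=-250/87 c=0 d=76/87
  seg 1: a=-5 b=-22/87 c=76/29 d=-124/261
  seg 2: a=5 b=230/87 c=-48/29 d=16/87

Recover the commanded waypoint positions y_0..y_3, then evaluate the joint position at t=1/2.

y_0 = S_0(0) = a_0 = -3
y_1 = S_1(0) = a_1 = -5
y_2 = S_2(0) = a_2 = 5
y_3 = S_2(3) = 3
t_q=1/2 is in segment 0 (τ=1/2); S_0(τ)=-251/58

y_0=-3 y_1=-5 y_2=5 y_3=3
S(1/2) = -251/58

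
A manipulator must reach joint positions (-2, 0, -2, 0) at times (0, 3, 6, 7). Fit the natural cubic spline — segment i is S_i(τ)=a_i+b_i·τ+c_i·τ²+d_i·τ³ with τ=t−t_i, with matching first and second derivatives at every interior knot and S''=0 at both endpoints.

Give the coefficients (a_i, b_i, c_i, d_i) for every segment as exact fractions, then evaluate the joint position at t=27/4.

Δ: Δ0=2/3, Δ1=-2/3, Δ2=2
row 1: diag=12, rhs=-8; c'=1/4, d'=-2/3
row 2: denom=8−3·1/4=29/4; d'=(16−3·-2/3)/(29/4)=72/29
back: M2=72/29
back: M1=-2/3−1/4·72/29=-112/87
M: M0=0, M1=-112/87, M2=72/29, M3=0
seg 0: a=-2, c=M0/2=0, d=(M1−M0)/(6·3)=-56/783, b=Δ0−h0·(2M0+M1)/6=38/29
seg 1: a=0, c=M1/2=-56/87, d=(M2−M1)/(6·3)=164/783, b=Δ1−h1·(2M1+M2)/6=-18/29
seg 2: a=-2, c=M2/2=36/29, d=(M3−M2)/(6·1)=-12/29, b=Δ2−h2·(2M2+M3)/6=34/29
t_q=27/4 → seg 2, τ=3/4; S=-2+34/29·τ+36/29·τ²+-12/29·τ³=-277/464

  seg 0: a=-2 b=38/29 c=0 d=-56/783
  seg 1: a=0 b=-18/29 c=-56/87 d=164/783
  seg 2: a=-2 b=34/29 c=36/29 d=-12/29
S(27/4) = -277/464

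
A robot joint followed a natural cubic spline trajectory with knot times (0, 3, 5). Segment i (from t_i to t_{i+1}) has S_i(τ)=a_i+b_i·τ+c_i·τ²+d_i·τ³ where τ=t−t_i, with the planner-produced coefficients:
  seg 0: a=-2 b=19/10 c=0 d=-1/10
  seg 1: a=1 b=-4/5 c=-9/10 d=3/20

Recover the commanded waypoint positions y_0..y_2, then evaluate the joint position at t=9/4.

y_0 = S_0(0) = a_0 = -2
y_1 = S_1(0) = a_1 = 1
y_2 = S_1(2) = -3
t_q=9/4 is in segment 0 (τ=9/4); S_0(τ)=727/640

y_0=-2 y_1=1 y_2=-3
S(9/4) = 727/640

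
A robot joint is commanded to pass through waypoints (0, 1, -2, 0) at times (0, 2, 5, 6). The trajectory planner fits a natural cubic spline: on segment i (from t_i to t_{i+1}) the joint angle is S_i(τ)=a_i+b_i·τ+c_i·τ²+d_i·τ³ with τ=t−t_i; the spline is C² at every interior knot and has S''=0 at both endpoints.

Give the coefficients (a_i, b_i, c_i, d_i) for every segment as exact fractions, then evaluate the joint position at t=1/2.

Δ: Δ0=1/2, Δ1=-1, Δ2=2
row 1: diag=10, rhs=-9; c'=3/10, d'=-9/10
row 2: denom=8−3·3/10=71/10; d'=(18−3·-9/10)/(71/10)=207/71
back: M2=207/71
back: M1=-9/10−3/10·207/71=-126/71
M: M0=0, M1=-126/71, M2=207/71, M3=0
seg 0: a=0, c=M0/2=0, d=(M1−M0)/(6·2)=-21/142, b=Δ0−h0·(2M0+M1)/6=155/142
seg 1: a=1, c=M1/2=-63/71, d=(M2−M1)/(6·3)=37/142, b=Δ1−h1·(2M1+M2)/6=-97/142
seg 2: a=-2, c=M2/2=207/142, d=(M3−M2)/(6·1)=-69/142, b=Δ2−h2·(2M2+M3)/6=73/71
t_q=1/2 → seg 0, τ=1/2; S=0+155/142·τ+0·τ²+-21/142·τ³=599/1136

  seg 0: a=0 b=155/142 c=0 d=-21/142
  seg 1: a=1 b=-97/142 c=-63/71 d=37/142
  seg 2: a=-2 b=73/71 c=207/142 d=-69/142
S(1/2) = 599/1136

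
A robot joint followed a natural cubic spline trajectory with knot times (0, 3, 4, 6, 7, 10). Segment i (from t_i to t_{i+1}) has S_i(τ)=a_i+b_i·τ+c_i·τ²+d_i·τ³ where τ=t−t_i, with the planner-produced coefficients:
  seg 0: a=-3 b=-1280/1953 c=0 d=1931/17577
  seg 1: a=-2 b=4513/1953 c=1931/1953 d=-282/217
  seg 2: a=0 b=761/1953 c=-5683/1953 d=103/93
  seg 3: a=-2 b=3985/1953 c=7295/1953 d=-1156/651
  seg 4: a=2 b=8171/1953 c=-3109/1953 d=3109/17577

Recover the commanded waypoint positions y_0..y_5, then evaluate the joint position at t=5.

y_0 = S_0(0) = a_0 = -3
y_1 = S_1(0) = a_1 = -2
y_2 = S_2(0) = a_2 = 0
y_3 = S_3(0) = a_3 = -2
y_4 = S_4(0) = a_4 = 2
y_5 = S_4(3) = 5
t_q=5 is in segment 2 (τ=1); S_2(τ)=-89/63

y_0=-3 y_1=-2 y_2=0 y_3=-2 y_4=2 y_5=5
S(5) = -89/63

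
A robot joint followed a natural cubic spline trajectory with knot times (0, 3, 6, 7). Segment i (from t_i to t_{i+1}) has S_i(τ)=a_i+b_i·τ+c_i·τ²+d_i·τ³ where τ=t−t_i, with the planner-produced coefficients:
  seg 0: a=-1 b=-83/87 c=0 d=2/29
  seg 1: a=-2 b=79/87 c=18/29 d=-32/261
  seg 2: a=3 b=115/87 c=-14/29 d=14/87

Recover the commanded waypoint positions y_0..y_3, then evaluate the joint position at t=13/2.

y_0=-1 y_1=-2 y_2=3 y_3=4
S(13/2) = 413/116

y_0 = S_0(0) = a_0 = -1
y_1 = S_1(0) = a_1 = -2
y_2 = S_2(0) = a_2 = 3
y_3 = S_2(1) = 4
t_q=13/2 is in segment 2 (τ=1/2); S_2(τ)=413/116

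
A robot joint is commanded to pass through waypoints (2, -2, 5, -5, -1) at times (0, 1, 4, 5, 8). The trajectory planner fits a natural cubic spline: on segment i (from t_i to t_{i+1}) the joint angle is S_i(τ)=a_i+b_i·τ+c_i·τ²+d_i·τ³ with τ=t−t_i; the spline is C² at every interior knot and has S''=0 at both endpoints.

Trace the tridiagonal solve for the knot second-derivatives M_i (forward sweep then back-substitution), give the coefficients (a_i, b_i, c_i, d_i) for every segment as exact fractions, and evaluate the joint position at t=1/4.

Δ: Δ0=-4, Δ1=7/3, Δ2=-10, Δ3=4/3
row 1: diag=8, rhs=38; c'=3/8, d'=19/4
row 2: denom=8−3·3/8=55/8; d'=(-74−3·19/4)/(55/8)=-706/55
row 3: denom=8−1·8/55=432/55; d'=(68−1·-706/55)/(432/55)=247/24
back: M3=247/24
back: M2=-706/55−8/55·247/24=-43/3
back: M1=19/4−3/8·-43/3=81/8
M: M0=0, M1=81/8, M2=-43/3, M3=247/24, M4=0
seg 0: a=2, c=M0/2=0, d=(M1−M0)/(6·1)=27/16, b=Δ0−h0·(2M0+M1)/6=-91/16
seg 1: a=-2, c=M1/2=81/16, d=(M2−M1)/(6·3)=-587/432, b=Δ1−h1·(2M1+M2)/6=-5/8
seg 2: a=5, c=M2/2=-43/6, d=(M3−M2)/(6·1)=197/48, b=Δ2−h2·(2M2+M3)/6=-111/16
seg 3: a=-5, c=M3/2=247/48, d=(M4−M3)/(6·3)=-247/432, b=Δ3−h3·(2M3+M4)/6=-215/24
t_q=1/4 → seg 0, τ=1/4; S=2+-91/16·τ+0·τ²+27/16·τ³=619/1024

  seg 0: a=2 b=-91/16 c=0 d=27/16
  seg 1: a=-2 b=-5/8 c=81/16 d=-587/432
  seg 2: a=5 b=-111/16 c=-43/6 d=197/48
  seg 3: a=-5 b=-215/24 c=247/48 d=-247/432
S(1/4) = 619/1024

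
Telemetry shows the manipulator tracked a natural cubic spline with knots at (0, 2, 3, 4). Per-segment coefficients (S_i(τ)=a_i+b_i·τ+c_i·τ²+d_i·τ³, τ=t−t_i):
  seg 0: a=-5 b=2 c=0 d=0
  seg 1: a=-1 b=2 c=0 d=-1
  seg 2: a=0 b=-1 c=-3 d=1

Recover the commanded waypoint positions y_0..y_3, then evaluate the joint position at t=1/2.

y_0=-5 y_1=-1 y_2=0 y_3=-3
S(1/2) = -4

y_0 = S_0(0) = a_0 = -5
y_1 = S_1(0) = a_1 = -1
y_2 = S_2(0) = a_2 = 0
y_3 = S_2(1) = -3
t_q=1/2 is in segment 0 (τ=1/2); S_0(τ)=-4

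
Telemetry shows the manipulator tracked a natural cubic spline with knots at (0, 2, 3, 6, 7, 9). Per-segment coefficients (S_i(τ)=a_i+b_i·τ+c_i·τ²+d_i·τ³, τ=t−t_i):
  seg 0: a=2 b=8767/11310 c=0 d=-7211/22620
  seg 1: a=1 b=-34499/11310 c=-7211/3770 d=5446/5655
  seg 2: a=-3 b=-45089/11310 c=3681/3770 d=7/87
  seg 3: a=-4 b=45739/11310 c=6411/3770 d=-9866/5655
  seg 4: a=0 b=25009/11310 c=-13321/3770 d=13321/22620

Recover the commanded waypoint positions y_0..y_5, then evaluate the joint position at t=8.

y_0=2 y_1=1 y_2=-3 y_3=-4 y_4=0 y_5=-5
S(8) = -5529/7540

y_0 = S_0(0) = a_0 = 2
y_1 = S_1(0) = a_1 = 1
y_2 = S_2(0) = a_2 = -3
y_3 = S_3(0) = a_3 = -4
y_4 = S_4(0) = a_4 = 0
y_5 = S_4(2) = -5
t_q=8 is in segment 4 (τ=1); S_4(τ)=-5529/7540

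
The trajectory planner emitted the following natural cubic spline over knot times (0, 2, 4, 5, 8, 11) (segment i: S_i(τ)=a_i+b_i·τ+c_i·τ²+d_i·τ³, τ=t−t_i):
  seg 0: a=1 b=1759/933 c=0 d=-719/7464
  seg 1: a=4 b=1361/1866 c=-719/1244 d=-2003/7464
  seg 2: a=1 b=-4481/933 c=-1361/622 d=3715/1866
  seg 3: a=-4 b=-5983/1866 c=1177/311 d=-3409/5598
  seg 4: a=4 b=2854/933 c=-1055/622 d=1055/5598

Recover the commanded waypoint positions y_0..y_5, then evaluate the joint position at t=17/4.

y_0 = S_0(0) = a_0 = 1
y_1 = S_1(0) = a_1 = 4
y_2 = S_2(0) = a_2 = 1
y_3 = S_3(0) = a_3 = -4
y_4 = S_4(0) = a_4 = 4
y_5 = S_4(3) = 3
t_q=17/4 is in segment 2 (τ=1/4); S_2(τ)=-12195/39808

y_0=1 y_1=4 y_2=1 y_3=-4 y_4=4 y_5=3
S(17/4) = -12195/39808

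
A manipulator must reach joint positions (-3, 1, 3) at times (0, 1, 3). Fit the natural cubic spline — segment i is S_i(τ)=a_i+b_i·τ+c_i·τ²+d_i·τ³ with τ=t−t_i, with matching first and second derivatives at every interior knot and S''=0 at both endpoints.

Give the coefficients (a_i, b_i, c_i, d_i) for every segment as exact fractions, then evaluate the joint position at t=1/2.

Δ: Δ0=4, Δ1=1
row 1: diag=6, rhs=-18; c'=1/3, d'=-3
back: M1=-3
M: M0=0, M1=-3, M2=0
seg 0: a=-3, c=M0/2=0, d=(M1−M0)/(6·1)=-1/2, b=Δ0−h0·(2M0+M1)/6=9/2
seg 1: a=1, c=M1/2=-3/2, d=(M2−M1)/(6·2)=1/4, b=Δ1−h1·(2M1+M2)/6=3
t_q=1/2 → seg 0, τ=1/2; S=-3+9/2·τ+0·τ²+-1/2·τ³=-13/16

  seg 0: a=-3 b=9/2 c=0 d=-1/2
  seg 1: a=1 b=3 c=-3/2 d=1/4
S(1/2) = -13/16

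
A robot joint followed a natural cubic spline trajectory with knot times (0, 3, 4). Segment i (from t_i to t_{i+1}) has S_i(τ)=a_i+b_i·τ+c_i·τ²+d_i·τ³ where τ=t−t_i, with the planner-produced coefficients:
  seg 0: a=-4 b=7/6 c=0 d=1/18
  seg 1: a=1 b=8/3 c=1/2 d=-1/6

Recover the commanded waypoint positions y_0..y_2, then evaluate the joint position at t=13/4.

y_0 = S_0(0) = a_0 = -4
y_1 = S_1(0) = a_1 = 1
y_2 = S_1(1) = 4
t_q=13/4 is in segment 1 (τ=1/4); S_1(τ)=217/128

y_0=-4 y_1=1 y_2=4
S(13/4) = 217/128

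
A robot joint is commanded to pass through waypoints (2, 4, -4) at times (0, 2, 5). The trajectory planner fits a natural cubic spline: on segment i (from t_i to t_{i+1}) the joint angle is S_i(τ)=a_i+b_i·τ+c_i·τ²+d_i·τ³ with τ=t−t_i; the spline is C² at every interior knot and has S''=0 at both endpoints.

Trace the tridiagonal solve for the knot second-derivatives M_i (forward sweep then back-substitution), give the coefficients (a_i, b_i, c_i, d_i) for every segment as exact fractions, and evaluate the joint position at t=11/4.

  seg 0: a=2 b=26/15 c=0 d=-11/60
  seg 1: a=4 b=-7/15 c=-11/10 d=11/90
S(11/4) = 1973/640

Δ: Δ0=1, Δ1=-8/3
row 1: diag=10, rhs=-22; c'=3/10, d'=-11/5
back: M1=-11/5
M: M0=0, M1=-11/5, M2=0
seg 0: a=2, c=M0/2=0, d=(M1−M0)/(6·2)=-11/60, b=Δ0−h0·(2M0+M1)/6=26/15
seg 1: a=4, c=M1/2=-11/10, d=(M2−M1)/(6·3)=11/90, b=Δ1−h1·(2M1+M2)/6=-7/15
t_q=11/4 → seg 1, τ=3/4; S=4+-7/15·τ+-11/10·τ²+11/90·τ³=1973/640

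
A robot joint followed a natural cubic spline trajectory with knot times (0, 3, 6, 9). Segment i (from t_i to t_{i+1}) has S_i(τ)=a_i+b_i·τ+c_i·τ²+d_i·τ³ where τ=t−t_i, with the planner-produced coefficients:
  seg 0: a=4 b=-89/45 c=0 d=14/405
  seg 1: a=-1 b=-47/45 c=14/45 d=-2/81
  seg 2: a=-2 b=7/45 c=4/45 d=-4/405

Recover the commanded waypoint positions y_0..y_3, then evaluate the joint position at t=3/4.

y_0 = S_0(0) = a_0 = 4
y_1 = S_1(0) = a_1 = -1
y_2 = S_2(0) = a_2 = -2
y_3 = S_2(3) = -1
t_q=3/4 is in segment 0 (τ=3/4); S_0(τ)=81/32

y_0=4 y_1=-1 y_2=-2 y_3=-1
S(3/4) = 81/32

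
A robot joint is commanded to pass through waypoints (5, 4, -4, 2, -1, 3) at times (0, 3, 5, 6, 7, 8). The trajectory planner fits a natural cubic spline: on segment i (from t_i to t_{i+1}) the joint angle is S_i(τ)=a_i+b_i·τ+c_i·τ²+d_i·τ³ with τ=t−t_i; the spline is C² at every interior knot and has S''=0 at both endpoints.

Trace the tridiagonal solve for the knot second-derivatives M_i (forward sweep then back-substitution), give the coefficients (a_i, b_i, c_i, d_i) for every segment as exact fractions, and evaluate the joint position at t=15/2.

  seg 0: a=5 b=689/300 c=0 d=-263/900
  seg 1: a=4 b=-839/150 c=-263/100 d=257/150
  seg 2: a=-4 b=667/150 c=153/20 d=-1829/300
  seg 3: a=2 b=437/300 c=-266/25 d=371/60
  seg 4: a=-1 b=-191/150 c=791/100 d=-791/300
S(15/2) = 9/800

Δ: Δ0=-1/3, Δ1=-4, Δ2=6, Δ3=-3, Δ4=4
row 1: diag=10, rhs=-22; c'=1/5, d'=-11/5
row 2: denom=6−2·1/5=28/5; d'=(60−2·-11/5)/(28/5)=23/2
row 3: denom=4−1·5/28=107/28; d'=(-54−1·23/2)/(107/28)=-1834/107
row 4: denom=4−1·28/107=400/107; d'=(42−1·-1834/107)/(400/107)=791/50
back: M4=791/50
back: M3=-1834/107−28/107·791/50=-532/25
back: M2=23/2−5/28·-532/25=153/10
back: M1=-11/5−1/5·153/10=-263/50
M: M0=0, M1=-263/50, M2=153/10, M3=-532/25, M4=791/50, M5=0
seg 0: a=5, c=M0/2=0, d=(M1−M0)/(6·3)=-263/900, b=Δ0−h0·(2M0+M1)/6=689/300
seg 1: a=4, c=M1/2=-263/100, d=(M2−M1)/(6·2)=257/150, b=Δ1−h1·(2M1+M2)/6=-839/150
seg 2: a=-4, c=M2/2=153/20, d=(M3−M2)/(6·1)=-1829/300, b=Δ2−h2·(2M2+M3)/6=667/150
seg 3: a=2, c=M3/2=-266/25, d=(M4−M3)/(6·1)=371/60, b=Δ3−h3·(2M3+M4)/6=437/300
seg 4: a=-1, c=M4/2=791/100, d=(M5−M4)/(6·1)=-791/300, b=Δ4−h4·(2M4+M5)/6=-191/150
t_q=15/2 → seg 4, τ=1/2; S=-1+-191/150·τ+791/100·τ²+-791/300·τ³=9/800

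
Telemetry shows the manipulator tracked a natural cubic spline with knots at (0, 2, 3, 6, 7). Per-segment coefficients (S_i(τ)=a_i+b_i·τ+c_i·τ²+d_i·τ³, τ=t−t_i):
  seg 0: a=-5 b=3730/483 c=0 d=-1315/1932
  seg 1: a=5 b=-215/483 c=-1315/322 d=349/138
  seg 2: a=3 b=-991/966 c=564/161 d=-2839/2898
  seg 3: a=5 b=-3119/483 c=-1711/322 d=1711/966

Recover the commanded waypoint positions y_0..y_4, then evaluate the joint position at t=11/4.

y_0 = S_0(0) = a_0 = -5
y_1 = S_1(0) = a_1 = 5
y_2 = S_2(0) = a_2 = 3
y_3 = S_3(0) = a_3 = 5
y_4 = S_3(1) = -5
t_q=11/4 is in segment 1 (τ=3/4); S_1(τ)=70807/20608

y_0=-5 y_1=5 y_2=3 y_3=5 y_4=-5
S(11/4) = 70807/20608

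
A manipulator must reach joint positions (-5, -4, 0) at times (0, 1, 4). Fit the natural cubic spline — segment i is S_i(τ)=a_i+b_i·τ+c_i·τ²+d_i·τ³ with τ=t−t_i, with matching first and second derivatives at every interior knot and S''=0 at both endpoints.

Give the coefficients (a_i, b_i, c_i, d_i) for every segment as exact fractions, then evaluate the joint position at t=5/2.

Δ: Δ0=1, Δ1=4/3
row 1: diag=8, rhs=2; c'=3/8, d'=1/4
back: M1=1/4
M: M0=0, M1=1/4, M2=0
seg 0: a=-5, c=M0/2=0, d=(M1−M0)/(6·1)=1/24, b=Δ0−h0·(2M0+M1)/6=23/24
seg 1: a=-4, c=M1/2=1/8, d=(M2−M1)/(6·3)=-1/72, b=Δ1−h1·(2M1+M2)/6=13/12
t_q=5/2 → seg 1, τ=3/2; S=-4+13/12·τ+1/8·τ²+-1/72·τ³=-137/64

  seg 0: a=-5 b=23/24 c=0 d=1/24
  seg 1: a=-4 b=13/12 c=1/8 d=-1/72
S(5/2) = -137/64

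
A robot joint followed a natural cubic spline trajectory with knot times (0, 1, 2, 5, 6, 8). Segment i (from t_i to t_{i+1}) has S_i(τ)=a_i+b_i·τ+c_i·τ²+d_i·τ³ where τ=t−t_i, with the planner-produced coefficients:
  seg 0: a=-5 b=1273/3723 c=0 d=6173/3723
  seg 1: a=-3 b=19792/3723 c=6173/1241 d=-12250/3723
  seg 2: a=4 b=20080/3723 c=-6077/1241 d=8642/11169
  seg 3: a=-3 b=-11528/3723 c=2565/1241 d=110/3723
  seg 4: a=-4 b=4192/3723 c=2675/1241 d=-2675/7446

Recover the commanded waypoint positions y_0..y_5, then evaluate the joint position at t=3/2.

y_0 = S_0(0) = a_0 = -5
y_1 = S_1(0) = a_1 = -3
y_2 = S_2(0) = a_2 = 4
y_3 = S_3(0) = a_3 = -3
y_4 = S_4(0) = a_4 = -4
y_5 = S_4(2) = 4
t_q=3/2 is in segment 1 (τ=1/2); S_1(τ)=1217/2482

y_0=-5 y_1=-3 y_2=4 y_3=-3 y_4=-4 y_5=4
S(3/2) = 1217/2482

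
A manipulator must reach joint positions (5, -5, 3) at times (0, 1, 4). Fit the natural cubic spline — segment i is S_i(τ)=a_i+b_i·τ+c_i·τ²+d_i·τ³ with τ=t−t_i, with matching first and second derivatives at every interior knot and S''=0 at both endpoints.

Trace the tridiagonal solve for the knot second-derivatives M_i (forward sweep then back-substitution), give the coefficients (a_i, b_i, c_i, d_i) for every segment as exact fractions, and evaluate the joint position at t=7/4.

Δ: Δ0=-10, Δ1=8/3
row 1: diag=8, rhs=76; c'=3/8, d'=19/2
back: M1=19/2
M: M0=0, M1=19/2, M2=0
seg 0: a=5, c=M0/2=0, d=(M1−M0)/(6·1)=19/12, b=Δ0−h0·(2M0+M1)/6=-139/12
seg 1: a=-5, c=M1/2=19/4, d=(M2−M1)/(6·3)=-19/36, b=Δ1−h1·(2M1+M2)/6=-41/6
t_q=7/4 → seg 1, τ=3/4; S=-5+-41/6·τ+19/4·τ²+-19/36·τ³=-1965/256

  seg 0: a=5 b=-139/12 c=0 d=19/12
  seg 1: a=-5 b=-41/6 c=19/4 d=-19/36
S(7/4) = -1965/256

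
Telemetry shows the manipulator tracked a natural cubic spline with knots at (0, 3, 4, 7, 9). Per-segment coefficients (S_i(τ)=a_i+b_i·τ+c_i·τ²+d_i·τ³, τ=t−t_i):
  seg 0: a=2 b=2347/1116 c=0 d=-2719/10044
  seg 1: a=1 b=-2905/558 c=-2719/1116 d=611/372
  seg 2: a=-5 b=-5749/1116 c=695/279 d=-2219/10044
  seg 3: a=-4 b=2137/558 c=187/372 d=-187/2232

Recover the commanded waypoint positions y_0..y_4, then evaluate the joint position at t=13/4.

y_0 = S_0(0) = a_0 = 2
y_1 = S_1(0) = a_1 = 1
y_2 = S_2(0) = a_2 = -5
y_3 = S_3(0) = a_3 = -4
y_4 = S_3(2) = 5
t_q=13/4 is in segment 1 (τ=1/4); S_1(τ)=-10193/23808

y_0=2 y_1=1 y_2=-5 y_3=-4 y_4=5
S(13/4) = -10193/23808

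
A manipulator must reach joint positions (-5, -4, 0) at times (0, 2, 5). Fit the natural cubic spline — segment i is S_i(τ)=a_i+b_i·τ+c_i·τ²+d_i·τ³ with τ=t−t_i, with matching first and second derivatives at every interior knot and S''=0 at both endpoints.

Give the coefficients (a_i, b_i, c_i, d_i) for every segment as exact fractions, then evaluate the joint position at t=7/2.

  seg 0: a=-5 b=1/3 c=0 d=1/24
  seg 1: a=-4 b=5/6 c=1/4 d=-1/36
S(7/2) = -73/32

Δ: Δ0=1/2, Δ1=4/3
row 1: diag=10, rhs=5; c'=3/10, d'=1/2
back: M1=1/2
M: M0=0, M1=1/2, M2=0
seg 0: a=-5, c=M0/2=0, d=(M1−M0)/(6·2)=1/24, b=Δ0−h0·(2M0+M1)/6=1/3
seg 1: a=-4, c=M1/2=1/4, d=(M2−M1)/(6·3)=-1/36, b=Δ1−h1·(2M1+M2)/6=5/6
t_q=7/2 → seg 1, τ=3/2; S=-4+5/6·τ+1/4·τ²+-1/36·τ³=-73/32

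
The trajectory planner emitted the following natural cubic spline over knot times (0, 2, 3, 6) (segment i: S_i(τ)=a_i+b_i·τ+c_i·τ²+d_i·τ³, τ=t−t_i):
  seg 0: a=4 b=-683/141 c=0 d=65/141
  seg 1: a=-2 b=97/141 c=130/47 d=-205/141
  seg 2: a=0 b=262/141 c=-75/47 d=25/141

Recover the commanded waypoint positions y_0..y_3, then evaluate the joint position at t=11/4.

y_0=4 y_1=-2 y_2=0 y_3=-4
S(11/4) = -1629/3008

y_0 = S_0(0) = a_0 = 4
y_1 = S_1(0) = a_1 = -2
y_2 = S_2(0) = a_2 = 0
y_3 = S_2(3) = -4
t_q=11/4 is in segment 1 (τ=3/4); S_1(τ)=-1629/3008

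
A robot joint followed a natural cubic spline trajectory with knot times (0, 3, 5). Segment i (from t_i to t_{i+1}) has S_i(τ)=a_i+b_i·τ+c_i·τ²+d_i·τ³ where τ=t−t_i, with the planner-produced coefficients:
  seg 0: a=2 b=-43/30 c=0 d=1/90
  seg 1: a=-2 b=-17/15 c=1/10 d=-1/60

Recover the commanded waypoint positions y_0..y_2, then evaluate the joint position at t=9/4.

y_0=2 y_1=-2 y_2=-4
S(9/4) = -703/640

y_0 = S_0(0) = a_0 = 2
y_1 = S_1(0) = a_1 = -2
y_2 = S_1(2) = -4
t_q=9/4 is in segment 0 (τ=9/4); S_0(τ)=-703/640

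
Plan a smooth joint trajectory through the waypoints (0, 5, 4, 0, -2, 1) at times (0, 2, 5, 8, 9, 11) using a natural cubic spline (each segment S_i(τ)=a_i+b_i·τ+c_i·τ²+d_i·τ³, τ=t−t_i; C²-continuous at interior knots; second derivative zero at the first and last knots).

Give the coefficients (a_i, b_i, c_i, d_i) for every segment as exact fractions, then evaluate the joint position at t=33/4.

  seg 0: a=0 b=28871/9354 c=0 d=-2743/18708
  seg 1: a=5 b=12413/9354 c=-2743/3118 d=1526/14031
  seg 2: a=4 b=-9493/9354 c=309/3118 d=-320/4677
  seg 3: a=0 b=-21211/9354 c=-1611/3118 d=3668/4677
  seg 4: a=-2 b=-8869/9354 c=5725/3118 d=-5725/18708
S(33/4) = -29281/49888

Δ: Δ0=5/2, Δ1=-1/3, Δ2=-4/3, Δ3=-2, Δ4=3/2
row 1: diag=10, rhs=-17; c'=3/10, d'=-17/10
row 2: denom=12−3·3/10=111/10; d'=(-6−3·-17/10)/(111/10)=-3/37
row 3: denom=8−3·10/37=266/37; d'=(-4−3·-3/37)/(266/37)=-139/266
row 4: denom=6−1·37/266=1559/266; d'=(21−1·-139/266)/(1559/266)=5725/1559
back: M4=5725/1559
back: M3=-139/266−37/266·5725/1559=-1611/1559
back: M2=-3/37−10/37·-1611/1559=309/1559
back: M1=-17/10−3/10·309/1559=-2743/1559
M: M0=0, M1=-2743/1559, M2=309/1559, M3=-1611/1559, M4=5725/1559, M5=0
seg 0: a=0, c=M0/2=0, d=(M1−M0)/(6·2)=-2743/18708, b=Δ0−h0·(2M0+M1)/6=28871/9354
seg 1: a=5, c=M1/2=-2743/3118, d=(M2−M1)/(6·3)=1526/14031, b=Δ1−h1·(2M1+M2)/6=12413/9354
seg 2: a=4, c=M2/2=309/3118, d=(M3−M2)/(6·3)=-320/4677, b=Δ2−h2·(2M2+M3)/6=-9493/9354
seg 3: a=0, c=M3/2=-1611/3118, d=(M4−M3)/(6·1)=3668/4677, b=Δ3−h3·(2M3+M4)/6=-21211/9354
seg 4: a=-2, c=M4/2=5725/3118, d=(M5−M4)/(6·2)=-5725/18708, b=Δ4−h4·(2M4+M5)/6=-8869/9354
t_q=33/4 → seg 3, τ=1/4; S=0+-21211/9354·τ+-1611/3118·τ²+3668/4677·τ³=-29281/49888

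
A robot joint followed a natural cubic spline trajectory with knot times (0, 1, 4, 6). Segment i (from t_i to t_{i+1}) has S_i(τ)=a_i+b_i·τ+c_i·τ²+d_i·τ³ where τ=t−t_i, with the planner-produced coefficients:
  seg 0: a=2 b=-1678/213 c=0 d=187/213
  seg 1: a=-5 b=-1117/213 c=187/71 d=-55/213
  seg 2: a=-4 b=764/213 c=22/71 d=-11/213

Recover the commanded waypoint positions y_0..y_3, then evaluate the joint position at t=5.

y_0 = S_0(0) = a_0 = 2
y_1 = S_1(0) = a_1 = -5
y_2 = S_2(0) = a_2 = -4
y_3 = S_2(2) = 4
t_q=5 is in segment 2 (τ=1); S_2(τ)=-11/71

y_0=2 y_1=-5 y_2=-4 y_3=4
S(5) = -11/71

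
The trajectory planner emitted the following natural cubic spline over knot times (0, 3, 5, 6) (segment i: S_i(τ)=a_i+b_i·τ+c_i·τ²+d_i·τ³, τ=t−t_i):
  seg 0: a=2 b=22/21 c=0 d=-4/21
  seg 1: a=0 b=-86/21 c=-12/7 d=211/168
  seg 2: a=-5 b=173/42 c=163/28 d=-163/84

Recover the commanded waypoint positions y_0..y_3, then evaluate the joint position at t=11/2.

y_0=2 y_1=0 y_2=-5 y_3=3
S(11/2) = -387/224

y_0 = S_0(0) = a_0 = 2
y_1 = S_1(0) = a_1 = 0
y_2 = S_2(0) = a_2 = -5
y_3 = S_2(1) = 3
t_q=11/2 is in segment 2 (τ=1/2); S_2(τ)=-387/224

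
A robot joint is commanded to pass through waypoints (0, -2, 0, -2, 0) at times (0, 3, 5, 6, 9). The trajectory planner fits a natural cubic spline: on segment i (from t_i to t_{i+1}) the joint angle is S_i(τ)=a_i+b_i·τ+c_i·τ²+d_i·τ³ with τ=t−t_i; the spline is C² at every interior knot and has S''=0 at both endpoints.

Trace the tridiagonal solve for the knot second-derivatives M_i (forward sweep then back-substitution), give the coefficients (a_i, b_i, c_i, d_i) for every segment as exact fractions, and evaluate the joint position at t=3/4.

  seg 0: a=0 b=-229/146 c=0 d=395/3942
  seg 1: a=-2 b=83/73 c=395/438 d=-425/876
  seg 2: a=0 b=-236/219 c=-440/219 d=238/219
  seg 3: a=-2 b=-134/73 c=274/219 d=-274/1971
S(3/4) = -10597/9344

Δ: Δ0=-2/3, Δ1=1, Δ2=-2, Δ3=2/3
row 1: diag=10, rhs=10; c'=1/5, d'=1
row 2: denom=6−2·1/5=28/5; d'=(-18−2·1)/(28/5)=-25/7
row 3: denom=8−1·5/28=219/28; d'=(16−1·-25/7)/(219/28)=548/219
back: M3=548/219
back: M2=-25/7−5/28·548/219=-880/219
back: M1=1−1/5·-880/219=395/219
M: M0=0, M1=395/219, M2=-880/219, M3=548/219, M4=0
seg 0: a=0, c=M0/2=0, d=(M1−M0)/(6·3)=395/3942, b=Δ0−h0·(2M0+M1)/6=-229/146
seg 1: a=-2, c=M1/2=395/438, d=(M2−M1)/(6·2)=-425/876, b=Δ1−h1·(2M1+M2)/6=83/73
seg 2: a=0, c=M2/2=-440/219, d=(M3−M2)/(6·1)=238/219, b=Δ2−h2·(2M2+M3)/6=-236/219
seg 3: a=-2, c=M3/2=274/219, d=(M4−M3)/(6·3)=-274/1971, b=Δ3−h3·(2M3+M4)/6=-134/73
t_q=3/4 → seg 0, τ=3/4; S=0+-229/146·τ+0·τ²+395/3942·τ³=-10597/9344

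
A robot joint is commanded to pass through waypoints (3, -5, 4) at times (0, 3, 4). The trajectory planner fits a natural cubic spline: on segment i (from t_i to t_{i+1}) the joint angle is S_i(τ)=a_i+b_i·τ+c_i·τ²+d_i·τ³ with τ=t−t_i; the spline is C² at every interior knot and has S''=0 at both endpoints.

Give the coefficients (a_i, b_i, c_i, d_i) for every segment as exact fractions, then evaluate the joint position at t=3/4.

  seg 0: a=3 b=-169/24 c=0 d=35/72
  seg 1: a=-5 b=73/12 c=35/8 d=-35/24
S(3/4) = -1063/512

Δ: Δ0=-8/3, Δ1=9
row 1: diag=8, rhs=70; c'=1/8, d'=35/4
back: M1=35/4
M: M0=0, M1=35/4, M2=0
seg 0: a=3, c=M0/2=0, d=(M1−M0)/(6·3)=35/72, b=Δ0−h0·(2M0+M1)/6=-169/24
seg 1: a=-5, c=M1/2=35/8, d=(M2−M1)/(6·1)=-35/24, b=Δ1−h1·(2M1+M2)/6=73/12
t_q=3/4 → seg 0, τ=3/4; S=3+-169/24·τ+0·τ²+35/72·τ³=-1063/512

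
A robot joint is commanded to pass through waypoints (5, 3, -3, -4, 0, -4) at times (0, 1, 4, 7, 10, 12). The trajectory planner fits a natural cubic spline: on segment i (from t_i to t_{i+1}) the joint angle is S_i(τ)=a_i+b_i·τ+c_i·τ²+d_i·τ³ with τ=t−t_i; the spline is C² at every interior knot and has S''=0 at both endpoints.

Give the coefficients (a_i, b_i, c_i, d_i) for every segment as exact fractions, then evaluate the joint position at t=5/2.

  seg 0: a=5 b=-1951/993 c=0 d=-35/993
  seg 1: a=3 b=-2056/993 c=-35/331 d=385/8937
  seg 2: a=-3 b=-1531/993 c=280/993 d=40/993
  seg 3: a=-4 b=1229/993 c=640/993 d=-1825/8937
  seg 4: a=0 b=-406/993 c=-395/331 d=395/1986
S(5/2) = -525/2648

Δ: Δ0=-2, Δ1=-2, Δ2=-1/3, Δ3=4/3, Δ4=-2
row 1: diag=8, rhs=0; c'=3/8, d'=0
row 2: denom=12−3·3/8=87/8; d'=(10−3·0)/(87/8)=80/87
row 3: denom=12−3·8/29=324/29; d'=(10−3·80/87)/(324/29)=35/54
row 4: denom=10−3·29/108=331/36; d'=(-20−3·35/54)/(331/36)=-790/331
back: M4=-790/331
back: M3=35/54−29/108·-790/331=1280/993
back: M2=80/87−8/29·1280/993=560/993
back: M1=0−3/8·560/993=-70/331
M: M0=0, M1=-70/331, M2=560/993, M3=1280/993, M4=-790/331, M5=0
seg 0: a=5, c=M0/2=0, d=(M1−M0)/(6·1)=-35/993, b=Δ0−h0·(2M0+M1)/6=-1951/993
seg 1: a=3, c=M1/2=-35/331, d=(M2−M1)/(6·3)=385/8937, b=Δ1−h1·(2M1+M2)/6=-2056/993
seg 2: a=-3, c=M2/2=280/993, d=(M3−M2)/(6·3)=40/993, b=Δ2−h2·(2M2+M3)/6=-1531/993
seg 3: a=-4, c=M3/2=640/993, d=(M4−M3)/(6·3)=-1825/8937, b=Δ3−h3·(2M3+M4)/6=1229/993
seg 4: a=0, c=M4/2=-395/331, d=(M5−M4)/(6·2)=395/1986, b=Δ4−h4·(2M4+M5)/6=-406/993
t_q=5/2 → seg 1, τ=3/2; S=3+-2056/993·τ+-35/331·τ²+385/8937·τ³=-525/2648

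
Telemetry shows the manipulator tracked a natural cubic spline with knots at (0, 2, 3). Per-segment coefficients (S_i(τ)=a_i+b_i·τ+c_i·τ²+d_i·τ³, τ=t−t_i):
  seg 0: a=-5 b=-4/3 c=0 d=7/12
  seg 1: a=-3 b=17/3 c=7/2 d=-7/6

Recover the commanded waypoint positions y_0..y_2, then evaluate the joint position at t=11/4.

y_0=-5 y_1=-3 y_2=5
S(11/4) = 349/128

y_0 = S_0(0) = a_0 = -5
y_1 = S_1(0) = a_1 = -3
y_2 = S_1(1) = 5
t_q=11/4 is in segment 1 (τ=3/4); S_1(τ)=349/128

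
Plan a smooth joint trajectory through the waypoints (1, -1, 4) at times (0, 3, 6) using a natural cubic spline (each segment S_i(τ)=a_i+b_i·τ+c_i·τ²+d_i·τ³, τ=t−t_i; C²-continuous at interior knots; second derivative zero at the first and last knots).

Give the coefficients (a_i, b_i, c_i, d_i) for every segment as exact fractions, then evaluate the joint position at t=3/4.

Δ: Δ0=-2/3, Δ1=5/3
row 1: diag=12, rhs=14; c'=1/4, d'=7/6
back: M1=7/6
M: M0=0, M1=7/6, M2=0
seg 0: a=1, c=M0/2=0, d=(M1−M0)/(6·3)=7/108, b=Δ0−h0·(2M0+M1)/6=-5/4
seg 1: a=-1, c=M1/2=7/12, d=(M2−M1)/(6·3)=-7/108, b=Δ1−h1·(2M1+M2)/6=1/2
t_q=3/4 → seg 0, τ=3/4; S=1+-5/4·τ+0·τ²+7/108·τ³=23/256

  seg 0: a=1 b=-5/4 c=0 d=7/108
  seg 1: a=-1 b=1/2 c=7/12 d=-7/108
S(3/4) = 23/256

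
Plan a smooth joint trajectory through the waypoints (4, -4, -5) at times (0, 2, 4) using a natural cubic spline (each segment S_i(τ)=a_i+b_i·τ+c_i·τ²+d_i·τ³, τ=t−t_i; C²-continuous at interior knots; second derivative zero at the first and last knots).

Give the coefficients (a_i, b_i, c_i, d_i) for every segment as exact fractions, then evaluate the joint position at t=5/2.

  seg 0: a=4 b=-39/8 c=0 d=7/32
  seg 1: a=-4 b=-9/4 c=21/16 d=-7/32
S(5/2) = -1235/256

Δ: Δ0=-4, Δ1=-1/2
row 1: diag=8, rhs=21; c'=1/4, d'=21/8
back: M1=21/8
M: M0=0, M1=21/8, M2=0
seg 0: a=4, c=M0/2=0, d=(M1−M0)/(6·2)=7/32, b=Δ0−h0·(2M0+M1)/6=-39/8
seg 1: a=-4, c=M1/2=21/16, d=(M2−M1)/(6·2)=-7/32, b=Δ1−h1·(2M1+M2)/6=-9/4
t_q=5/2 → seg 1, τ=1/2; S=-4+-9/4·τ+21/16·τ²+-7/32·τ³=-1235/256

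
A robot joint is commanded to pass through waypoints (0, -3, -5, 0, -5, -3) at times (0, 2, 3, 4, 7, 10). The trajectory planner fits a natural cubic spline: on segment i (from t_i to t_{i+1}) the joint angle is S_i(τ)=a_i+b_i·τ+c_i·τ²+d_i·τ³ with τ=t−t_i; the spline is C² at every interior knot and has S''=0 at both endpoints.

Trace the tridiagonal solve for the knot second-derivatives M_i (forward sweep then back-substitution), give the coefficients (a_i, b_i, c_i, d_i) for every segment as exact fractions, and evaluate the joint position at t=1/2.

Δ: Δ0=-3/2, Δ1=-2, Δ2=5, Δ3=-5/3, Δ4=2/3
row 1: diag=6, rhs=-3; c'=1/6, d'=-1/2
row 2: denom=4−1·1/6=23/6; d'=(42−1·-1/2)/(23/6)=255/23
row 3: denom=8−1·6/23=178/23; d'=(-40−1·255/23)/(178/23)=-1175/178
row 4: denom=12−3·69/178=1929/178; d'=(14−3·-1175/178)/(1929/178)=6017/1929
back: M4=6017/1929
back: M3=-1175/178−69/178·6017/1929=-5022/643
back: M2=255/23−6/23·-5022/643=8439/643
back: M1=-1/2−1/6·8439/643=-1728/643
M: M0=0, M1=-1728/643, M2=8439/643, M3=-5022/643, M4=6017/1929, M5=0
seg 0: a=0, c=M0/2=0, d=(M1−M0)/(6·2)=-144/643, b=Δ0−h0·(2M0+M1)/6=-777/1286
seg 1: a=-3, c=M1/2=-864/643, d=(M2−M1)/(6·1)=3389/1286, b=Δ1−h1·(2M1+M2)/6=-4233/1286
seg 2: a=-5, c=M2/2=8439/1286, d=(M3−M2)/(6·1)=-4487/1286, b=Δ2−h2·(2M2+M3)/6=1239/643
seg 3: a=0, c=M3/2=-2511/643, d=(M4−M3)/(6·3)=21083/34722, b=Δ3−h3·(2M3+M4)/6=5895/1286
seg 4: a=-5, c=M4/2=6017/3858, d=(M5−M4)/(6·3)=-6017/34722, b=Δ4−h4·(2M4+M5)/6=-1577/643
t_q=1/2 → seg 0, τ=1/2; S=0+-777/1286·τ+0·τ²+-144/643·τ³=-849/2572

  seg 0: a=0 b=-777/1286 c=0 d=-144/643
  seg 1: a=-3 b=-4233/1286 c=-864/643 d=3389/1286
  seg 2: a=-5 b=1239/643 c=8439/1286 d=-4487/1286
  seg 3: a=0 b=5895/1286 c=-2511/643 d=21083/34722
  seg 4: a=-5 b=-1577/643 c=6017/3858 d=-6017/34722
S(1/2) = -849/2572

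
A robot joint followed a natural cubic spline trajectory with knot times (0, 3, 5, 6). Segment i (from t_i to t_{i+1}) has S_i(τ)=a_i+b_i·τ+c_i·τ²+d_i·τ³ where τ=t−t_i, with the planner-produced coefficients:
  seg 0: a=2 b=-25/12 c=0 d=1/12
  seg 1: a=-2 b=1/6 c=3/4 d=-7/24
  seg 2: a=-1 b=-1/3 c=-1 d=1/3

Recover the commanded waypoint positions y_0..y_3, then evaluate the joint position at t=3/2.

y_0=2 y_1=-2 y_2=-1 y_3=-2
S(3/2) = -27/32

y_0 = S_0(0) = a_0 = 2
y_1 = S_1(0) = a_1 = -2
y_2 = S_2(0) = a_2 = -1
y_3 = S_2(1) = -2
t_q=3/2 is in segment 0 (τ=3/2); S_0(τ)=-27/32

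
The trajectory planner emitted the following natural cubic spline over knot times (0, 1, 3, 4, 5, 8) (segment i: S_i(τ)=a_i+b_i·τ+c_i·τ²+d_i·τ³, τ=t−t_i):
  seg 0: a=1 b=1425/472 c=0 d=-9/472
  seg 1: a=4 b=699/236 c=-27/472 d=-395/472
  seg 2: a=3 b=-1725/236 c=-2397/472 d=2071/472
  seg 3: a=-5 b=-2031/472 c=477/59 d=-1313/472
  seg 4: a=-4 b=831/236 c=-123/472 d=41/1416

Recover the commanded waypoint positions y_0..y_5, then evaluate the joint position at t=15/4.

y_0 = S_0(0) = a_0 = 1
y_1 = S_1(0) = a_1 = 4
y_2 = S_2(0) = a_2 = 3
y_3 = S_3(0) = a_3 = -5
y_4 = S_4(0) = a_4 = -4
y_5 = S_4(3) = 5
t_q=15/4 is in segment 2 (τ=3/4); S_2(τ)=-105351/30208

y_0=1 y_1=4 y_2=3 y_3=-5 y_4=-4 y_5=5
S(15/4) = -105351/30208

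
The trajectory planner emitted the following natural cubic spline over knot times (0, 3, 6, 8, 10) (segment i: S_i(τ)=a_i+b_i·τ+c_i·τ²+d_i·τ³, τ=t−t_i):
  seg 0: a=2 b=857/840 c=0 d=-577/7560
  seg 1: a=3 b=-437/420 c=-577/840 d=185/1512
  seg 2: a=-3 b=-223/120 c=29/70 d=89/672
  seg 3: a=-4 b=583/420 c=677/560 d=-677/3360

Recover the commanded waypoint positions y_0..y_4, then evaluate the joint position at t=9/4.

y_0=2 y_1=3 y_2=-3 y_3=-4 y_4=2
S(9/4) = 8771/2560

y_0 = S_0(0) = a_0 = 2
y_1 = S_1(0) = a_1 = 3
y_2 = S_2(0) = a_2 = -3
y_3 = S_3(0) = a_3 = -4
y_4 = S_3(2) = 2
t_q=9/4 is in segment 0 (τ=9/4); S_0(τ)=8771/2560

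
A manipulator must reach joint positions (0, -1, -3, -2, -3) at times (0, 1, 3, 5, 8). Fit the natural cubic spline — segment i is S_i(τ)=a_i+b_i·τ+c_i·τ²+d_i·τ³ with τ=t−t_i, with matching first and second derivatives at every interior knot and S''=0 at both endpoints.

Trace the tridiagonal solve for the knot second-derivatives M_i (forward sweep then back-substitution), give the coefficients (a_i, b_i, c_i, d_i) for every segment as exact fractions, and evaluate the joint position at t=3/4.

  seg 0: a=0 b=-287/312 c=0 d=-25/312
  seg 1: a=-1 b=-181/156 c=-25/104 d=25/156
  seg 2: a=-3 b=-31/156 c=75/104 d=-29/156
  seg 3: a=-2 b=71/156 c=-41/104 d=41/936
S(3/4) = -4817/6656

Δ: Δ0=-1, Δ1=-1, Δ2=1/2, Δ3=-1/3
row 1: diag=6, rhs=0; c'=1/3, d'=0
row 2: denom=8−2·1/3=22/3; d'=(9−2·0)/(22/3)=27/22
row 3: denom=10−2·3/11=104/11; d'=(-5−2·27/22)/(104/11)=-41/52
back: M3=-41/52
back: M2=27/22−3/11·-41/52=75/52
back: M1=0−1/3·75/52=-25/52
M: M0=0, M1=-25/52, M2=75/52, M3=-41/52, M4=0
seg 0: a=0, c=M0/2=0, d=(M1−M0)/(6·1)=-25/312, b=Δ0−h0·(2M0+M1)/6=-287/312
seg 1: a=-1, c=M1/2=-25/104, d=(M2−M1)/(6·2)=25/156, b=Δ1−h1·(2M1+M2)/6=-181/156
seg 2: a=-3, c=M2/2=75/104, d=(M3−M2)/(6·2)=-29/156, b=Δ2−h2·(2M2+M3)/6=-31/156
seg 3: a=-2, c=M3/2=-41/104, d=(M4−M3)/(6·3)=41/936, b=Δ3−h3·(2M3+M4)/6=71/156
t_q=3/4 → seg 0, τ=3/4; S=0+-287/312·τ+0·τ²+-25/312·τ³=-4817/6656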